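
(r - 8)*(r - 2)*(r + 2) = r^3 - 8*r^2 - 4*r + 32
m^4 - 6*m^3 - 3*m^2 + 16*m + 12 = (m - 6)*(m - 2)*(m + 1)^2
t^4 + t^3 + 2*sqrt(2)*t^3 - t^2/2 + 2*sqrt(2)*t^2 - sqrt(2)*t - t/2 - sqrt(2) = (t + 1)*(t - sqrt(2)/2)*(t + sqrt(2)/2)*(t + 2*sqrt(2))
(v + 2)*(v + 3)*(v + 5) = v^3 + 10*v^2 + 31*v + 30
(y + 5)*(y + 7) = y^2 + 12*y + 35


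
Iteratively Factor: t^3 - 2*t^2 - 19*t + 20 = (t + 4)*(t^2 - 6*t + 5) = (t - 1)*(t + 4)*(t - 5)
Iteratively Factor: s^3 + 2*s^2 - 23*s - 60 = (s + 3)*(s^2 - s - 20) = (s - 5)*(s + 3)*(s + 4)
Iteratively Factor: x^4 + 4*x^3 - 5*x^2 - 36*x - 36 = (x + 2)*(x^3 + 2*x^2 - 9*x - 18) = (x + 2)*(x + 3)*(x^2 - x - 6) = (x - 3)*(x + 2)*(x + 3)*(x + 2)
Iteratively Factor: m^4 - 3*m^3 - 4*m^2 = (m - 4)*(m^3 + m^2) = m*(m - 4)*(m^2 + m) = m^2*(m - 4)*(m + 1)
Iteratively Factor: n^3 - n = (n)*(n^2 - 1) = n*(n + 1)*(n - 1)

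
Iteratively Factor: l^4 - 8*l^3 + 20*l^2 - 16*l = (l - 4)*(l^3 - 4*l^2 + 4*l) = l*(l - 4)*(l^2 - 4*l + 4) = l*(l - 4)*(l - 2)*(l - 2)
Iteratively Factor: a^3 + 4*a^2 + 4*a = (a + 2)*(a^2 + 2*a) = a*(a + 2)*(a + 2)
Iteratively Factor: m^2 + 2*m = (m)*(m + 2)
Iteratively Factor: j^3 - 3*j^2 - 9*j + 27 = (j - 3)*(j^2 - 9) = (j - 3)^2*(j + 3)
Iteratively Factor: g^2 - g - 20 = (g - 5)*(g + 4)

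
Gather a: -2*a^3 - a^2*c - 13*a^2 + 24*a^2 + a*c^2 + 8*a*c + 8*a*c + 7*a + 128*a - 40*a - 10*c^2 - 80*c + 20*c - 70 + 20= -2*a^3 + a^2*(11 - c) + a*(c^2 + 16*c + 95) - 10*c^2 - 60*c - 50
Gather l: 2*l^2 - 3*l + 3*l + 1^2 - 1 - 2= 2*l^2 - 2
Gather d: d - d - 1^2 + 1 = 0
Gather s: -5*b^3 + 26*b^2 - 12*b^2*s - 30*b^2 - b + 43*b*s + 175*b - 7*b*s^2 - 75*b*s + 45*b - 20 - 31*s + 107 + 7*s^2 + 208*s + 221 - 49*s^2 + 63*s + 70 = -5*b^3 - 4*b^2 + 219*b + s^2*(-7*b - 42) + s*(-12*b^2 - 32*b + 240) + 378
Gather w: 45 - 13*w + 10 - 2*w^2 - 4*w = -2*w^2 - 17*w + 55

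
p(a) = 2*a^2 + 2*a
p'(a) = 4*a + 2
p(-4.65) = 33.94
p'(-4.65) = -16.60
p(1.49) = 7.42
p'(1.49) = 7.96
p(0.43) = 1.23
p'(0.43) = 3.72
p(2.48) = 17.26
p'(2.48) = 11.92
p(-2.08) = 4.49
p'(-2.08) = -6.32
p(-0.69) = -0.43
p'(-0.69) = -0.76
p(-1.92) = 3.53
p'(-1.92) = -5.68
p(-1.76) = 2.68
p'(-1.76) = -5.04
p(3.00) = 24.00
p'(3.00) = 14.00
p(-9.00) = 144.00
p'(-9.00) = -34.00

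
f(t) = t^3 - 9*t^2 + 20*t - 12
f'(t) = 3*t^2 - 18*t + 20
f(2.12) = -0.52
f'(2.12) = -4.68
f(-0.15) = -15.21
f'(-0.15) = 22.77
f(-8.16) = -1317.81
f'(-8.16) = 366.64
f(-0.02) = -12.40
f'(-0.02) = 20.36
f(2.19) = -0.86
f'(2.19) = -5.03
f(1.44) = 1.12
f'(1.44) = 0.30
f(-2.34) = -120.89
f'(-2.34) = 78.55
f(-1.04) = -43.66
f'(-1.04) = 41.96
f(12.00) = 660.00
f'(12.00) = 236.00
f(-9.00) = -1650.00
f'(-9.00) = 425.00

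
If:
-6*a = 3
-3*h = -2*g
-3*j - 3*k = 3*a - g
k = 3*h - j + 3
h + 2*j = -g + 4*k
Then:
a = -1/2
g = -3/2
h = -1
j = 5/12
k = -5/12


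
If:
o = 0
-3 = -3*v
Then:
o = 0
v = 1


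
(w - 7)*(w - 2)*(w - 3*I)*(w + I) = w^4 - 9*w^3 - 2*I*w^3 + 17*w^2 + 18*I*w^2 - 27*w - 28*I*w + 42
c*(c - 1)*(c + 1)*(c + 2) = c^4 + 2*c^3 - c^2 - 2*c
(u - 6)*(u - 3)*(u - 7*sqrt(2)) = u^3 - 7*sqrt(2)*u^2 - 9*u^2 + 18*u + 63*sqrt(2)*u - 126*sqrt(2)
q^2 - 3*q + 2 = (q - 2)*(q - 1)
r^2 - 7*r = r*(r - 7)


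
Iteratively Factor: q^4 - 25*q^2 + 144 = (q - 4)*(q^3 + 4*q^2 - 9*q - 36) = (q - 4)*(q + 3)*(q^2 + q - 12) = (q - 4)*(q - 3)*(q + 3)*(q + 4)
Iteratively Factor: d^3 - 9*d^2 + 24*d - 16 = (d - 4)*(d^2 - 5*d + 4) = (d - 4)*(d - 1)*(d - 4)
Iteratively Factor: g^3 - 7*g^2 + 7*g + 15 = (g - 3)*(g^2 - 4*g - 5) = (g - 5)*(g - 3)*(g + 1)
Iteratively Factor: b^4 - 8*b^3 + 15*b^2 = (b)*(b^3 - 8*b^2 + 15*b) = b^2*(b^2 - 8*b + 15) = b^2*(b - 5)*(b - 3)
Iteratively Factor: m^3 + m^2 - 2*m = (m - 1)*(m^2 + 2*m) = (m - 1)*(m + 2)*(m)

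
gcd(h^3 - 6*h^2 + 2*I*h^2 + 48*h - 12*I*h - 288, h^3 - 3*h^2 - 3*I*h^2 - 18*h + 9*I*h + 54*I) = h - 6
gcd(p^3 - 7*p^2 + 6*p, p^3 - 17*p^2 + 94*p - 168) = p - 6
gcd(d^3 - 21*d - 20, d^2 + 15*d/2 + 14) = d + 4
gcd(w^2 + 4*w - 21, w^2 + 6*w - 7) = w + 7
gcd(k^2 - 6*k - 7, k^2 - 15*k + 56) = k - 7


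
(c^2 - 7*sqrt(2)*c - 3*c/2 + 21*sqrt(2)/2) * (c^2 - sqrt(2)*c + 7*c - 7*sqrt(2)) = c^4 - 8*sqrt(2)*c^3 + 11*c^3/2 - 44*sqrt(2)*c^2 + 7*c^2/2 + 77*c + 84*sqrt(2)*c - 147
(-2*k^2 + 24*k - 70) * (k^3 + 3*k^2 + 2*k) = -2*k^5 + 18*k^4 - 2*k^3 - 162*k^2 - 140*k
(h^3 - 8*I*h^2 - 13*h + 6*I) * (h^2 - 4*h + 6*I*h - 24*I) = h^5 - 4*h^4 - 2*I*h^4 + 35*h^3 + 8*I*h^3 - 140*h^2 - 72*I*h^2 - 36*h + 288*I*h + 144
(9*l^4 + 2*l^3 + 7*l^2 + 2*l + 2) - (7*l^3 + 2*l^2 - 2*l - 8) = 9*l^4 - 5*l^3 + 5*l^2 + 4*l + 10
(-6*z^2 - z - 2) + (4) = -6*z^2 - z + 2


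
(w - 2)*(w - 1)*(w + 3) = w^3 - 7*w + 6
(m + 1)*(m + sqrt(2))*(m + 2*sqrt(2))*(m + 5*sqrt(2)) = m^4 + m^3 + 8*sqrt(2)*m^3 + 8*sqrt(2)*m^2 + 34*m^2 + 20*sqrt(2)*m + 34*m + 20*sqrt(2)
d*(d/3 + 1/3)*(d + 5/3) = d^3/3 + 8*d^2/9 + 5*d/9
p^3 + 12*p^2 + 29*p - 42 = (p - 1)*(p + 6)*(p + 7)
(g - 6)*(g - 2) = g^2 - 8*g + 12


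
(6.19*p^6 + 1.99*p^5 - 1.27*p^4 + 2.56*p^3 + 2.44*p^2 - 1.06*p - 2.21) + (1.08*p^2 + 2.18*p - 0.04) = 6.19*p^6 + 1.99*p^5 - 1.27*p^4 + 2.56*p^3 + 3.52*p^2 + 1.12*p - 2.25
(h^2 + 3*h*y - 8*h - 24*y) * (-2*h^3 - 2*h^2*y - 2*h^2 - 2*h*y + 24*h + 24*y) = -2*h^5 - 8*h^4*y + 14*h^4 - 6*h^3*y^2 + 56*h^3*y + 40*h^3 + 42*h^2*y^2 + 160*h^2*y - 192*h^2 + 120*h*y^2 - 768*h*y - 576*y^2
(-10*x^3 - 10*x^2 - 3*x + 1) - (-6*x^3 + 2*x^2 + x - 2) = -4*x^3 - 12*x^2 - 4*x + 3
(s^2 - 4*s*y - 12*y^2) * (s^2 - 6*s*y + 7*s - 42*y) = s^4 - 10*s^3*y + 7*s^3 + 12*s^2*y^2 - 70*s^2*y + 72*s*y^3 + 84*s*y^2 + 504*y^3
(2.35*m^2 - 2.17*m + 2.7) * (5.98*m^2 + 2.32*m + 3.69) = 14.053*m^4 - 7.5246*m^3 + 19.7831*m^2 - 1.7433*m + 9.963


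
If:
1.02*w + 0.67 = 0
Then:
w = -0.66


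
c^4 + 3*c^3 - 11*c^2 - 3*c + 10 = (c - 2)*(c - 1)*(c + 1)*(c + 5)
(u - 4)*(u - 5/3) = u^2 - 17*u/3 + 20/3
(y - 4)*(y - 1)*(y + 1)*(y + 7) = y^4 + 3*y^3 - 29*y^2 - 3*y + 28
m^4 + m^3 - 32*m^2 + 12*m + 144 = (m - 4)*(m - 3)*(m + 2)*(m + 6)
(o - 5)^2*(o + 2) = o^3 - 8*o^2 + 5*o + 50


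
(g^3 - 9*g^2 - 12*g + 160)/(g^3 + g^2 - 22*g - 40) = (g - 8)/(g + 2)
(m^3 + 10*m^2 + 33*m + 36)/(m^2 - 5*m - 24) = (m^2 + 7*m + 12)/(m - 8)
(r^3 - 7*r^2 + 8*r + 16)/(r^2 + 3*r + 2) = (r^2 - 8*r + 16)/(r + 2)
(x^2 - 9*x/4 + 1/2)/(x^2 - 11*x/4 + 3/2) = (4*x - 1)/(4*x - 3)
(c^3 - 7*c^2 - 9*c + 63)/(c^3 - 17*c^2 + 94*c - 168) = (c^2 - 9)/(c^2 - 10*c + 24)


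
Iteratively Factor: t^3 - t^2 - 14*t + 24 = (t - 2)*(t^2 + t - 12) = (t - 3)*(t - 2)*(t + 4)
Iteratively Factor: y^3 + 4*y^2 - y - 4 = (y + 1)*(y^2 + 3*y - 4) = (y - 1)*(y + 1)*(y + 4)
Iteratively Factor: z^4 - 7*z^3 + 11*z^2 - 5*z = (z - 5)*(z^3 - 2*z^2 + z) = z*(z - 5)*(z^2 - 2*z + 1) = z*(z - 5)*(z - 1)*(z - 1)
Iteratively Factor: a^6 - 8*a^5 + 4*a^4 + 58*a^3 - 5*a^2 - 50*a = (a - 5)*(a^5 - 3*a^4 - 11*a^3 + 3*a^2 + 10*a) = (a - 5)*(a - 1)*(a^4 - 2*a^3 - 13*a^2 - 10*a) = (a - 5)^2*(a - 1)*(a^3 + 3*a^2 + 2*a) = a*(a - 5)^2*(a - 1)*(a^2 + 3*a + 2) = a*(a - 5)^2*(a - 1)*(a + 2)*(a + 1)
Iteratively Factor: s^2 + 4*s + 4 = (s + 2)*(s + 2)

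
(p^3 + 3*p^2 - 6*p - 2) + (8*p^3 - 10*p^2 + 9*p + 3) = 9*p^3 - 7*p^2 + 3*p + 1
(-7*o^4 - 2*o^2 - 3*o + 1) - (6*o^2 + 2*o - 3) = -7*o^4 - 8*o^2 - 5*o + 4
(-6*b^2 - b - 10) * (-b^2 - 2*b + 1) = 6*b^4 + 13*b^3 + 6*b^2 + 19*b - 10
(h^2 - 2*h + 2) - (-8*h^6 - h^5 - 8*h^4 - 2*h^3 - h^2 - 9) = 8*h^6 + h^5 + 8*h^4 + 2*h^3 + 2*h^2 - 2*h + 11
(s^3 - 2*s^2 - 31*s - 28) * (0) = 0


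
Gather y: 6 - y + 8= 14 - y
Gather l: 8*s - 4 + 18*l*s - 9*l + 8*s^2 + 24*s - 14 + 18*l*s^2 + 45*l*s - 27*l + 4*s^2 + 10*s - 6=l*(18*s^2 + 63*s - 36) + 12*s^2 + 42*s - 24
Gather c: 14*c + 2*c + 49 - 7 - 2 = 16*c + 40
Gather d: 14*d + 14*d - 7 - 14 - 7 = 28*d - 28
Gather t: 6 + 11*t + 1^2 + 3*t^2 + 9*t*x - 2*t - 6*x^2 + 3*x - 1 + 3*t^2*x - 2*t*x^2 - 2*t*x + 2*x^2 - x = t^2*(3*x + 3) + t*(-2*x^2 + 7*x + 9) - 4*x^2 + 2*x + 6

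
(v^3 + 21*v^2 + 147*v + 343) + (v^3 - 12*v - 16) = 2*v^3 + 21*v^2 + 135*v + 327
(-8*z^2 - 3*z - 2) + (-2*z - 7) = -8*z^2 - 5*z - 9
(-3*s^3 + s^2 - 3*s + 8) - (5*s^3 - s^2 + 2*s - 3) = -8*s^3 + 2*s^2 - 5*s + 11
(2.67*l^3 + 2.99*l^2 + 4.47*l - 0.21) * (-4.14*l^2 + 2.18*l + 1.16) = -11.0538*l^5 - 6.558*l^4 - 8.8904*l^3 + 14.0824*l^2 + 4.7274*l - 0.2436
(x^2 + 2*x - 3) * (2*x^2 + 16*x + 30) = 2*x^4 + 20*x^3 + 56*x^2 + 12*x - 90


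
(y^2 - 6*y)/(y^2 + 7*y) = (y - 6)/(y + 7)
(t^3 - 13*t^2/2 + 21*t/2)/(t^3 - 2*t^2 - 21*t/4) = 2*(t - 3)/(2*t + 3)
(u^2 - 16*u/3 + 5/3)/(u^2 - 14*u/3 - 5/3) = (3*u - 1)/(3*u + 1)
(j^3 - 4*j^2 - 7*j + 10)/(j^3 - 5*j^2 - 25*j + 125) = (j^2 + j - 2)/(j^2 - 25)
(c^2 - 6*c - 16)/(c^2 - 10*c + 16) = (c + 2)/(c - 2)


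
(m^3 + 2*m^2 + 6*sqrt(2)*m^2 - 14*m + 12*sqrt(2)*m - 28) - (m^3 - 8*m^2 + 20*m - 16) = 6*sqrt(2)*m^2 + 10*m^2 - 34*m + 12*sqrt(2)*m - 12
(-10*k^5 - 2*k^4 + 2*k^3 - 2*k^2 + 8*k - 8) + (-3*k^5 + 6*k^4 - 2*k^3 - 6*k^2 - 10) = -13*k^5 + 4*k^4 - 8*k^2 + 8*k - 18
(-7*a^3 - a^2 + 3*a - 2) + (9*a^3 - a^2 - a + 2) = 2*a^3 - 2*a^2 + 2*a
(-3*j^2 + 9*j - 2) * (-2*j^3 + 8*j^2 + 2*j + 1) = 6*j^5 - 42*j^4 + 70*j^3 - j^2 + 5*j - 2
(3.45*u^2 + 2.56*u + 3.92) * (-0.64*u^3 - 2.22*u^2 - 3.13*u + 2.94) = -2.208*u^5 - 9.2974*u^4 - 18.9905*u^3 - 6.5722*u^2 - 4.7432*u + 11.5248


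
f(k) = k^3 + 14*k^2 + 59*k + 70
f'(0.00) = 59.00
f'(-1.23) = 29.10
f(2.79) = 365.31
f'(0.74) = 81.36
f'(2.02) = 127.80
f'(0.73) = 81.04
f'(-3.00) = 2.00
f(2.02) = 254.55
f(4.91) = 815.57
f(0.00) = 70.00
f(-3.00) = -8.00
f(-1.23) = 16.75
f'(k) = 3*k^2 + 28*k + 59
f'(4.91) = 268.80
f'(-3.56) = -2.66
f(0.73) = 120.92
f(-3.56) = -7.73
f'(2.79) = 160.47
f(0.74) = 121.73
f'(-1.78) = 18.67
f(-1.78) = 3.70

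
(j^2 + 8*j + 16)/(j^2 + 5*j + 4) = (j + 4)/(j + 1)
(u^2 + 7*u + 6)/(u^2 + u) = (u + 6)/u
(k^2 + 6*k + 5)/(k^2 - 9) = (k^2 + 6*k + 5)/(k^2 - 9)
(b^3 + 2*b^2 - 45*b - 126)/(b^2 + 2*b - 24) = (b^2 - 4*b - 21)/(b - 4)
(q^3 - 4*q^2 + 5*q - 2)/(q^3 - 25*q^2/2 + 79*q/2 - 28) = 2*(q^2 - 3*q + 2)/(2*q^2 - 23*q + 56)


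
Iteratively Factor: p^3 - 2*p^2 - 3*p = (p + 1)*(p^2 - 3*p) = (p - 3)*(p + 1)*(p)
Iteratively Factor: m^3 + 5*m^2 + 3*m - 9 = (m + 3)*(m^2 + 2*m - 3) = (m - 1)*(m + 3)*(m + 3)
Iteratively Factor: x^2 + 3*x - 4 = (x + 4)*(x - 1)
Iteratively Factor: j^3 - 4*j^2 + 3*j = (j - 3)*(j^2 - j) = j*(j - 3)*(j - 1)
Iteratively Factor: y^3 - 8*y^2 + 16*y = (y)*(y^2 - 8*y + 16) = y*(y - 4)*(y - 4)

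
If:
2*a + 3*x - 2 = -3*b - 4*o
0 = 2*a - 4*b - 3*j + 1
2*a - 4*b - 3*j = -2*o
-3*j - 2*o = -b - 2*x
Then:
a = -9*x/16 - 3/8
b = 1/4 - 5*x/8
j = 11*x/24 - 1/4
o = 1/2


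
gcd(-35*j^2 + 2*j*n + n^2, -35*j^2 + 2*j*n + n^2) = 35*j^2 - 2*j*n - n^2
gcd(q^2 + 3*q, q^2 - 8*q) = q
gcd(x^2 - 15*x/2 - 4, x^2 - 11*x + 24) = x - 8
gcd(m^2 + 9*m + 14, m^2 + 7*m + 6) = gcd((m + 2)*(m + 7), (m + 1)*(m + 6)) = 1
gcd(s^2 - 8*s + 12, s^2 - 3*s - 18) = s - 6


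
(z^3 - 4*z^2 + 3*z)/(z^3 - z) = (z - 3)/(z + 1)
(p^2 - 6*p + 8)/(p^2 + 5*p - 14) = (p - 4)/(p + 7)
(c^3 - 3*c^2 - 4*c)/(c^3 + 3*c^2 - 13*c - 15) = c*(c - 4)/(c^2 + 2*c - 15)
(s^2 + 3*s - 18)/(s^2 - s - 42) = (s - 3)/(s - 7)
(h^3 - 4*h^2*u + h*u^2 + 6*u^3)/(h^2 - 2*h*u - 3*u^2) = h - 2*u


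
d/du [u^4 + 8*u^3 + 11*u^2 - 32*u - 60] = 4*u^3 + 24*u^2 + 22*u - 32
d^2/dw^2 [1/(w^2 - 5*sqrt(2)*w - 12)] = 2*(w^2 - 5*sqrt(2)*w - (2*w - 5*sqrt(2))^2 - 12)/(-w^2 + 5*sqrt(2)*w + 12)^3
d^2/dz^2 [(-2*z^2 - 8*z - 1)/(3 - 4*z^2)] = 4*(64*z^3 + 60*z^2 + 144*z + 15)/(64*z^6 - 144*z^4 + 108*z^2 - 27)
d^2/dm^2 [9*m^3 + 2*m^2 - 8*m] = 54*m + 4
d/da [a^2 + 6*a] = 2*a + 6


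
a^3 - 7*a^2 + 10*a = a*(a - 5)*(a - 2)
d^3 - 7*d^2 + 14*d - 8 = (d - 4)*(d - 2)*(d - 1)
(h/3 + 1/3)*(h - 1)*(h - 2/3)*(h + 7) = h^4/3 + 19*h^3/9 - 17*h^2/9 - 19*h/9 + 14/9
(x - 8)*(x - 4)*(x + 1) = x^3 - 11*x^2 + 20*x + 32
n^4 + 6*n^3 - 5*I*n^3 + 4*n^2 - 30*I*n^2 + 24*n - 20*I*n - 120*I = (n + 6)*(n - 5*I)*(n - 2*I)*(n + 2*I)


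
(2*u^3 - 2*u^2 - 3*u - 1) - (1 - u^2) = 2*u^3 - u^2 - 3*u - 2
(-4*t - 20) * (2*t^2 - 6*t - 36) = -8*t^3 - 16*t^2 + 264*t + 720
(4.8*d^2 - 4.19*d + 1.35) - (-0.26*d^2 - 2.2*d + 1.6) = 5.06*d^2 - 1.99*d - 0.25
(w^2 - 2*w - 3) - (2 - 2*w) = w^2 - 5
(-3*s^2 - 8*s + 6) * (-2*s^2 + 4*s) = 6*s^4 + 4*s^3 - 44*s^2 + 24*s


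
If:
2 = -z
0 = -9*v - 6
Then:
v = -2/3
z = -2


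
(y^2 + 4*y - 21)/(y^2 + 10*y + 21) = (y - 3)/(y + 3)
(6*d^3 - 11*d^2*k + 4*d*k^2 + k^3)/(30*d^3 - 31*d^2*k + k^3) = (d - k)/(5*d - k)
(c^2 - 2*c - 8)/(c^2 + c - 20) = (c + 2)/(c + 5)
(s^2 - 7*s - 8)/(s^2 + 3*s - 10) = (s^2 - 7*s - 8)/(s^2 + 3*s - 10)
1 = 1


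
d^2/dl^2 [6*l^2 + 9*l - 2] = 12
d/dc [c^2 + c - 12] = 2*c + 1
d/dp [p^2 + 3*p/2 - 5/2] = 2*p + 3/2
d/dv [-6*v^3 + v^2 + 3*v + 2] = -18*v^2 + 2*v + 3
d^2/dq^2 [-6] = 0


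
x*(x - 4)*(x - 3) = x^3 - 7*x^2 + 12*x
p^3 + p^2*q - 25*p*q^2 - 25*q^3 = (p - 5*q)*(p + q)*(p + 5*q)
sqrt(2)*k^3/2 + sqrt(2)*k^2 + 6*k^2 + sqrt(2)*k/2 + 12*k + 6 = (k + 1)*(k + 6*sqrt(2))*(sqrt(2)*k/2 + sqrt(2)/2)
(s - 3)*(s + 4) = s^2 + s - 12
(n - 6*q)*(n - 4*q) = n^2 - 10*n*q + 24*q^2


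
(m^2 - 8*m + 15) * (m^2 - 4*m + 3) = m^4 - 12*m^3 + 50*m^2 - 84*m + 45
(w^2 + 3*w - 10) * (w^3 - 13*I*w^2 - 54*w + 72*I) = w^5 + 3*w^4 - 13*I*w^4 - 64*w^3 - 39*I*w^3 - 162*w^2 + 202*I*w^2 + 540*w + 216*I*w - 720*I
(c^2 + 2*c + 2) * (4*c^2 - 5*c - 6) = 4*c^4 + 3*c^3 - 8*c^2 - 22*c - 12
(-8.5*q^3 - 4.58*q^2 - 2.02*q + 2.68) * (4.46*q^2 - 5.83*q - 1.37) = -37.91*q^5 + 29.1282*q^4 + 29.3372*q^3 + 30.004*q^2 - 12.857*q - 3.6716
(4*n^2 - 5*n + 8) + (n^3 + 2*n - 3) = n^3 + 4*n^2 - 3*n + 5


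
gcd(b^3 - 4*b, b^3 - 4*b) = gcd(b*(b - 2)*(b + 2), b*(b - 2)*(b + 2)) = b^3 - 4*b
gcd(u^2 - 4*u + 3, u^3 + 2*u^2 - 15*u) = u - 3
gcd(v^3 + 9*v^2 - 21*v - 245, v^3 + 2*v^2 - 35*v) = v^2 + 2*v - 35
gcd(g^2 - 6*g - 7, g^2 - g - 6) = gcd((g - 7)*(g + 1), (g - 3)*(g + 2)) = 1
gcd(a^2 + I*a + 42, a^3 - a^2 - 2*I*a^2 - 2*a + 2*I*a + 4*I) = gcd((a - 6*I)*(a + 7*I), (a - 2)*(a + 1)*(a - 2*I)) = 1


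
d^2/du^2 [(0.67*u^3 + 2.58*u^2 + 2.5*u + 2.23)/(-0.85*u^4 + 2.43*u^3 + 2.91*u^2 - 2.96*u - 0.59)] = (-0.96815*u^9 - 11.1843*u^8 + 0.355470000000054*u^7 + 40.239578*u^6 + 143.755374*u^5 - 218.876946*u^4 - 438.248814*u^3 - 80.252514*u^2 + 68.9142*u - 39.798306)/(0.614125*u^12 - 5.267025*u^11 + 8.75007*u^10 + 28.130523*u^9 - 65.360577*u^8 - 60.538167*u^7 + 124.98168*u^6 + 45.263706*u^5 - 86.075088*u^4 - 7.09545700000001*u^3 + 12.469119*u^2 + 3.091128*u + 0.205379)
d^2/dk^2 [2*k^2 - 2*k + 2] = 4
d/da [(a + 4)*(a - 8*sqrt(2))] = 2*a - 8*sqrt(2) + 4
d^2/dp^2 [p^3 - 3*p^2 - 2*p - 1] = 6*p - 6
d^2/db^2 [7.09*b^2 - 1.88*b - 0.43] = 14.1800000000000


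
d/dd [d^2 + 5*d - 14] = 2*d + 5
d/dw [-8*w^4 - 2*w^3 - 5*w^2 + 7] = 2*w*(-16*w^2 - 3*w - 5)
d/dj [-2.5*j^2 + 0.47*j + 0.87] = 0.47 - 5.0*j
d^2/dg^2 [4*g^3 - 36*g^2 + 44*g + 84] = 24*g - 72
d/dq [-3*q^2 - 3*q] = -6*q - 3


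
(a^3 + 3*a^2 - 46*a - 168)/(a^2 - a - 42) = a + 4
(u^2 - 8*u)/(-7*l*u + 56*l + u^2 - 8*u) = u/(-7*l + u)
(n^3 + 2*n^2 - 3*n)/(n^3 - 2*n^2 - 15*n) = (n - 1)/(n - 5)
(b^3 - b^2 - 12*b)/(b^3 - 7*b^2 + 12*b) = (b + 3)/(b - 3)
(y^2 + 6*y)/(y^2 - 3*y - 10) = y*(y + 6)/(y^2 - 3*y - 10)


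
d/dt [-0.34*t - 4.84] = -0.340000000000000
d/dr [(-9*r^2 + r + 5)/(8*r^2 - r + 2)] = (r^2 - 116*r + 7)/(64*r^4 - 16*r^3 + 33*r^2 - 4*r + 4)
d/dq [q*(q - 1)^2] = (q - 1)*(3*q - 1)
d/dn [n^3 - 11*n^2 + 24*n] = 3*n^2 - 22*n + 24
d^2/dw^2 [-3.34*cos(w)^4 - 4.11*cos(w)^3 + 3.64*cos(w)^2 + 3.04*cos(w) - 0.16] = 53.44*cos(w)^4 + 36.99*cos(w)^3 - 54.64*cos(w)^2 - 27.7*cos(w) + 7.28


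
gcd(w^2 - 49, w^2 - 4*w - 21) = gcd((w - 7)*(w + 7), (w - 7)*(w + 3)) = w - 7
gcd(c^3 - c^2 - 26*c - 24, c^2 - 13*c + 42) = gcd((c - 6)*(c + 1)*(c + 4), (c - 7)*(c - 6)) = c - 6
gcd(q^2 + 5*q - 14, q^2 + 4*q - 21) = q + 7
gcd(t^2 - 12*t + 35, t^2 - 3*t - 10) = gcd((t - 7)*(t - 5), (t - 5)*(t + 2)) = t - 5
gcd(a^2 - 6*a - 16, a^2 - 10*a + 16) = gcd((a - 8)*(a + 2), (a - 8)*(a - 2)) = a - 8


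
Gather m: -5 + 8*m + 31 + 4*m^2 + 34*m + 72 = 4*m^2 + 42*m + 98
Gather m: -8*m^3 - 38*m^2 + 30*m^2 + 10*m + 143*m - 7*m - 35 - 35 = -8*m^3 - 8*m^2 + 146*m - 70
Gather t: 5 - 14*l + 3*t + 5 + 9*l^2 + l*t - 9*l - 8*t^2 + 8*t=9*l^2 - 23*l - 8*t^2 + t*(l + 11) + 10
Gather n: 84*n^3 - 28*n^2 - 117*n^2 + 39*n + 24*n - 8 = 84*n^3 - 145*n^2 + 63*n - 8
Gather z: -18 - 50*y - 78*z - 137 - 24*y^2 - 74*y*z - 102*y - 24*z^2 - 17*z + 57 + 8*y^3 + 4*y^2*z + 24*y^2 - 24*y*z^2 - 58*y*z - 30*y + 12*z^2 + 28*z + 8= 8*y^3 - 182*y + z^2*(-24*y - 12) + z*(4*y^2 - 132*y - 67) - 90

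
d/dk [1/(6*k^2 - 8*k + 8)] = (2 - 3*k)/(3*k^2 - 4*k + 4)^2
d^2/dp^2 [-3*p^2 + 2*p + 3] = -6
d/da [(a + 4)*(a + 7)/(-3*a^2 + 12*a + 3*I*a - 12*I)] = ((-2*a - 11)*(a^2 - 4*a - I*a + 4*I) - (a + 4)*(a + 7)*(-2*a + 4 + I))/(3*(a^2 - 4*a - I*a + 4*I)^2)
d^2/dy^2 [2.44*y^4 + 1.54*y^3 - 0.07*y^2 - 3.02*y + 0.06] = 29.28*y^2 + 9.24*y - 0.14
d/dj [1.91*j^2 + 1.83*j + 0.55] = 3.82*j + 1.83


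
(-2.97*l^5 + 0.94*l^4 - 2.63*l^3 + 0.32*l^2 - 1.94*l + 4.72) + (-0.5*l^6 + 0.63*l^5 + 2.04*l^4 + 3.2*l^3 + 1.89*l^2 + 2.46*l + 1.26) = -0.5*l^6 - 2.34*l^5 + 2.98*l^4 + 0.57*l^3 + 2.21*l^2 + 0.52*l + 5.98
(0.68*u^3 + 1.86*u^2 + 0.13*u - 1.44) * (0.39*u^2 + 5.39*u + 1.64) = 0.2652*u^5 + 4.3906*u^4 + 11.1913*u^3 + 3.1895*u^2 - 7.5484*u - 2.3616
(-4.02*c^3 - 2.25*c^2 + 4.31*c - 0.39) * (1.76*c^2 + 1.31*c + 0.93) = -7.0752*c^5 - 9.2262*c^4 + 0.8995*c^3 + 2.8672*c^2 + 3.4974*c - 0.3627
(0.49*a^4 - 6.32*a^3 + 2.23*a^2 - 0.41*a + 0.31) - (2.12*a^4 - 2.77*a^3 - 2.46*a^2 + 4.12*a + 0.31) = -1.63*a^4 - 3.55*a^3 + 4.69*a^2 - 4.53*a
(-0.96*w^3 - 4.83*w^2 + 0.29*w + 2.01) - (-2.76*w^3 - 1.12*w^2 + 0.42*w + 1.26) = 1.8*w^3 - 3.71*w^2 - 0.13*w + 0.75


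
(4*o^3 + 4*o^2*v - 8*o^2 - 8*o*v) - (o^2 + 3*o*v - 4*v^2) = 4*o^3 + 4*o^2*v - 9*o^2 - 11*o*v + 4*v^2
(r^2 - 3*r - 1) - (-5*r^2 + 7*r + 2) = 6*r^2 - 10*r - 3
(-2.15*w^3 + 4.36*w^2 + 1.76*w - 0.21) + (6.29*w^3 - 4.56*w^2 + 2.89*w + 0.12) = 4.14*w^3 - 0.199999999999999*w^2 + 4.65*w - 0.09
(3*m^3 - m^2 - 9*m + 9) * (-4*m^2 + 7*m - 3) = -12*m^5 + 25*m^4 + 20*m^3 - 96*m^2 + 90*m - 27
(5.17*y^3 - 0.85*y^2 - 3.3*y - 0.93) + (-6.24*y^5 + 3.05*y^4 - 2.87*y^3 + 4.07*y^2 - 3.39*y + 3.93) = -6.24*y^5 + 3.05*y^4 + 2.3*y^3 + 3.22*y^2 - 6.69*y + 3.0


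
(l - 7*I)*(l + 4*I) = l^2 - 3*I*l + 28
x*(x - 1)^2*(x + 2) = x^4 - 3*x^2 + 2*x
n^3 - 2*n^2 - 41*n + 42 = (n - 7)*(n - 1)*(n + 6)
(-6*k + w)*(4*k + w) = -24*k^2 - 2*k*w + w^2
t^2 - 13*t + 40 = (t - 8)*(t - 5)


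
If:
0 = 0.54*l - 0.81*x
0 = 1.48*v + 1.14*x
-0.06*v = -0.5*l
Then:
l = 0.00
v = 0.00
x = 0.00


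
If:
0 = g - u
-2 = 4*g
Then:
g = -1/2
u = -1/2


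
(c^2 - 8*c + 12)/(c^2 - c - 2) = (c - 6)/(c + 1)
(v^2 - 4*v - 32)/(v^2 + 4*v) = (v - 8)/v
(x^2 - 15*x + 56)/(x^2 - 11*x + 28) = (x - 8)/(x - 4)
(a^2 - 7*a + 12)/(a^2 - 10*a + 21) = (a - 4)/(a - 7)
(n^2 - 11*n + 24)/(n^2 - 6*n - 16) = (n - 3)/(n + 2)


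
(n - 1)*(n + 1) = n^2 - 1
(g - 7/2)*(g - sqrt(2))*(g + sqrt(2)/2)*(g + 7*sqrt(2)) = g^4 - 7*g^3/2 + 13*sqrt(2)*g^3/2 - 91*sqrt(2)*g^2/4 - 8*g^2 - 7*sqrt(2)*g + 28*g + 49*sqrt(2)/2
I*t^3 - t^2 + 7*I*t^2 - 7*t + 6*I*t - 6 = (t + 6)*(t + I)*(I*t + I)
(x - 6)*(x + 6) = x^2 - 36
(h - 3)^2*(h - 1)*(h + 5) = h^4 - 2*h^3 - 20*h^2 + 66*h - 45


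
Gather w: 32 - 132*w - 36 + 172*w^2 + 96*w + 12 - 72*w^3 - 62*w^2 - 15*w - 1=-72*w^3 + 110*w^2 - 51*w + 7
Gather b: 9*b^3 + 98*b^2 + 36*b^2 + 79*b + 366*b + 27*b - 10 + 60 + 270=9*b^3 + 134*b^2 + 472*b + 320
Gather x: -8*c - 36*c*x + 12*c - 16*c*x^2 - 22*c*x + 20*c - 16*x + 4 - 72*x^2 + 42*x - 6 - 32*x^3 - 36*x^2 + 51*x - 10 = 24*c - 32*x^3 + x^2*(-16*c - 108) + x*(77 - 58*c) - 12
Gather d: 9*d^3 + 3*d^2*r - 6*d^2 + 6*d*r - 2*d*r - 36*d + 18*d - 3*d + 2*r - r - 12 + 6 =9*d^3 + d^2*(3*r - 6) + d*(4*r - 21) + r - 6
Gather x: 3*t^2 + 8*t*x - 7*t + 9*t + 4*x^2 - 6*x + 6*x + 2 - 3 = 3*t^2 + 8*t*x + 2*t + 4*x^2 - 1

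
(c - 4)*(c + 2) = c^2 - 2*c - 8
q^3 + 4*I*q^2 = q^2*(q + 4*I)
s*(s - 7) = s^2 - 7*s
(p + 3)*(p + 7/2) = p^2 + 13*p/2 + 21/2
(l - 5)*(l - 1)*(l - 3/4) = l^3 - 27*l^2/4 + 19*l/2 - 15/4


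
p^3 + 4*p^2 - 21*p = p*(p - 3)*(p + 7)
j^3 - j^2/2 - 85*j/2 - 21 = (j - 7)*(j + 1/2)*(j + 6)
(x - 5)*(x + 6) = x^2 + x - 30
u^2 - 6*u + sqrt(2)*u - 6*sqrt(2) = (u - 6)*(u + sqrt(2))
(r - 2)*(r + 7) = r^2 + 5*r - 14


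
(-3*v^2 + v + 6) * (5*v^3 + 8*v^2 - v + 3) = -15*v^5 - 19*v^4 + 41*v^3 + 38*v^2 - 3*v + 18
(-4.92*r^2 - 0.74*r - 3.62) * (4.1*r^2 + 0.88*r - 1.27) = -20.172*r^4 - 7.3636*r^3 - 9.2448*r^2 - 2.2458*r + 4.5974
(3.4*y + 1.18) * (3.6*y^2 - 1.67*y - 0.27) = 12.24*y^3 - 1.43*y^2 - 2.8886*y - 0.3186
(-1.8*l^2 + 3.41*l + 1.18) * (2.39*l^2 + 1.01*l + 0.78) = -4.302*l^4 + 6.3319*l^3 + 4.8603*l^2 + 3.8516*l + 0.9204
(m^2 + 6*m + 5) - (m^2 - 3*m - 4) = 9*m + 9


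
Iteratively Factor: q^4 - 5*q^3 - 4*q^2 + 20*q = (q + 2)*(q^3 - 7*q^2 + 10*q) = (q - 5)*(q + 2)*(q^2 - 2*q) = q*(q - 5)*(q + 2)*(q - 2)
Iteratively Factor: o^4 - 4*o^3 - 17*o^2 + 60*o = (o - 5)*(o^3 + o^2 - 12*o) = (o - 5)*(o - 3)*(o^2 + 4*o) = (o - 5)*(o - 3)*(o + 4)*(o)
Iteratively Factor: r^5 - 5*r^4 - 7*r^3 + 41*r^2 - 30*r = (r)*(r^4 - 5*r^3 - 7*r^2 + 41*r - 30) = r*(r + 3)*(r^3 - 8*r^2 + 17*r - 10) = r*(r - 5)*(r + 3)*(r^2 - 3*r + 2) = r*(r - 5)*(r - 2)*(r + 3)*(r - 1)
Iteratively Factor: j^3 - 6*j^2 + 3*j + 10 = (j - 5)*(j^2 - j - 2) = (j - 5)*(j - 2)*(j + 1)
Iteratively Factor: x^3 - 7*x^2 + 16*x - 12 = (x - 3)*(x^2 - 4*x + 4) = (x - 3)*(x - 2)*(x - 2)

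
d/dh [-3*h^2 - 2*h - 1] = -6*h - 2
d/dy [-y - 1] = -1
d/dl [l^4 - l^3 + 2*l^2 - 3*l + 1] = 4*l^3 - 3*l^2 + 4*l - 3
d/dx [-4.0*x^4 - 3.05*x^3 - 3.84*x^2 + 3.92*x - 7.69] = -16.0*x^3 - 9.15*x^2 - 7.68*x + 3.92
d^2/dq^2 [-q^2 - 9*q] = -2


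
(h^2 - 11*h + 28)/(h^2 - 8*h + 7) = (h - 4)/(h - 1)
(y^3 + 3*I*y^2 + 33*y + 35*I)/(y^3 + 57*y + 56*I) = (y - 5*I)/(y - 8*I)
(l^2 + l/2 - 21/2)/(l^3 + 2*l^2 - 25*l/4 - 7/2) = 2*(l - 3)/(2*l^2 - 3*l - 2)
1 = 1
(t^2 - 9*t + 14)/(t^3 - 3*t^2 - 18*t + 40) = (t - 7)/(t^2 - t - 20)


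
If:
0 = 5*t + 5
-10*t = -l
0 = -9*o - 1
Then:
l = -10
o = -1/9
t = -1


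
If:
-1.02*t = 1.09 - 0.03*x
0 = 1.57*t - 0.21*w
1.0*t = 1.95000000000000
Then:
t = 1.95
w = 14.58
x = 102.63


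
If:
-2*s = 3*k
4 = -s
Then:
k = 8/3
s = -4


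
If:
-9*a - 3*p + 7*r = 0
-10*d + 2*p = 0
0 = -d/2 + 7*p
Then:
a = 7*r/9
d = 0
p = 0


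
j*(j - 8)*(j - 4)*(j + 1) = j^4 - 11*j^3 + 20*j^2 + 32*j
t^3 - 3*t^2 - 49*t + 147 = (t - 7)*(t - 3)*(t + 7)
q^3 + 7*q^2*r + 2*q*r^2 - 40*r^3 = (q - 2*r)*(q + 4*r)*(q + 5*r)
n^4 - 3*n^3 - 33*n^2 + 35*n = n*(n - 7)*(n - 1)*(n + 5)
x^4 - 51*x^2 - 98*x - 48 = (x - 8)*(x + 1)^2*(x + 6)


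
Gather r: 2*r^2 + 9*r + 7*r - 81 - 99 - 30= 2*r^2 + 16*r - 210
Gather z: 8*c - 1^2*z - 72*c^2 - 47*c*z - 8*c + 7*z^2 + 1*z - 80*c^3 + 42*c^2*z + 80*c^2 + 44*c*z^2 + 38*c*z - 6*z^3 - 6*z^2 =-80*c^3 + 8*c^2 - 6*z^3 + z^2*(44*c + 1) + z*(42*c^2 - 9*c)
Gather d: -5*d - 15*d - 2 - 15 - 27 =-20*d - 44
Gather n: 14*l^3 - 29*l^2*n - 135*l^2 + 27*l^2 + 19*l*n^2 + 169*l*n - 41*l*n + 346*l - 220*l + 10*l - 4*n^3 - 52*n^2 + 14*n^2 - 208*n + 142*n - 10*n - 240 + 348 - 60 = 14*l^3 - 108*l^2 + 136*l - 4*n^3 + n^2*(19*l - 38) + n*(-29*l^2 + 128*l - 76) + 48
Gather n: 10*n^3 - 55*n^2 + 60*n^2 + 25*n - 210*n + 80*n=10*n^3 + 5*n^2 - 105*n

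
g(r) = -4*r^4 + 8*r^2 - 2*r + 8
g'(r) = -16*r^3 + 16*r - 2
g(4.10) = -996.02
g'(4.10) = -1039.14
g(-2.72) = -146.32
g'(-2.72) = 276.46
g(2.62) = -130.80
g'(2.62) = -247.84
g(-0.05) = 8.12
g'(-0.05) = -2.80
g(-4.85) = -2007.35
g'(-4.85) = 1745.75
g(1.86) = -15.92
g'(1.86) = -75.20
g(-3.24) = -342.34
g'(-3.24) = 490.36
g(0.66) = 9.41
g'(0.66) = 3.96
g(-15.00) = -200662.00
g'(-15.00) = 53758.00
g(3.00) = -250.00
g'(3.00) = -386.00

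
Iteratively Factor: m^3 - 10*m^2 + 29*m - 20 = (m - 1)*(m^2 - 9*m + 20) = (m - 5)*(m - 1)*(m - 4)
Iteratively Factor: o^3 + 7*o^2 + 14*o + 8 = (o + 2)*(o^2 + 5*o + 4) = (o + 1)*(o + 2)*(o + 4)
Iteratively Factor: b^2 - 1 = (b - 1)*(b + 1)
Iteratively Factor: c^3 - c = (c + 1)*(c^2 - c) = c*(c + 1)*(c - 1)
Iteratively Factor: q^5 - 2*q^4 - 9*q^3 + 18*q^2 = (q)*(q^4 - 2*q^3 - 9*q^2 + 18*q) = q*(q - 2)*(q^3 - 9*q) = q*(q - 2)*(q + 3)*(q^2 - 3*q) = q^2*(q - 2)*(q + 3)*(q - 3)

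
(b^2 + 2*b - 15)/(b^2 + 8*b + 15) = (b - 3)/(b + 3)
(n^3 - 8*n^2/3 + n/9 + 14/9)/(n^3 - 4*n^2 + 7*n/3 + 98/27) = 3*(n - 1)/(3*n - 7)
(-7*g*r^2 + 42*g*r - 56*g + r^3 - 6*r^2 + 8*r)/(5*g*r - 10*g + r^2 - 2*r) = (-7*g*r + 28*g + r^2 - 4*r)/(5*g + r)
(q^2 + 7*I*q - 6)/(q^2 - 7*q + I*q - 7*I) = (q + 6*I)/(q - 7)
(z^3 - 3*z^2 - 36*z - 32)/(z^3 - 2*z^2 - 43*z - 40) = (z + 4)/(z + 5)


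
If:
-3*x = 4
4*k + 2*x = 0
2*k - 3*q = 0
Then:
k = 2/3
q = 4/9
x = -4/3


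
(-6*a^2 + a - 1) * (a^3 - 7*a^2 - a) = -6*a^5 + 43*a^4 - 2*a^3 + 6*a^2 + a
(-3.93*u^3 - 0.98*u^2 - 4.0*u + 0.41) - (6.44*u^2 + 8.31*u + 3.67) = -3.93*u^3 - 7.42*u^2 - 12.31*u - 3.26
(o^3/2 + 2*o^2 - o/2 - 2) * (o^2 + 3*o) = o^5/2 + 7*o^4/2 + 11*o^3/2 - 7*o^2/2 - 6*o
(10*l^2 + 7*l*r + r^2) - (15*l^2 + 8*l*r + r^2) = -5*l^2 - l*r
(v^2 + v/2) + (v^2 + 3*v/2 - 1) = 2*v^2 + 2*v - 1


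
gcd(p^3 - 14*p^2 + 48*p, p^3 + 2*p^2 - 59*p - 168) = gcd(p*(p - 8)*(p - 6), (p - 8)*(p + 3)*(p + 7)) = p - 8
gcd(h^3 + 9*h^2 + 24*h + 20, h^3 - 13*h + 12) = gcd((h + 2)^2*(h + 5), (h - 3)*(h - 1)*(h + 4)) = 1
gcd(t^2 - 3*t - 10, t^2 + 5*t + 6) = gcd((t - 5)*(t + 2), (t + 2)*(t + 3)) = t + 2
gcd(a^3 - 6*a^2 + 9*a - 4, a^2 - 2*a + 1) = a^2 - 2*a + 1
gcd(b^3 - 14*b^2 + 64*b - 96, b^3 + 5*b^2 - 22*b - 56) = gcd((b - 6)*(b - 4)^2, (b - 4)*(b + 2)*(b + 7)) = b - 4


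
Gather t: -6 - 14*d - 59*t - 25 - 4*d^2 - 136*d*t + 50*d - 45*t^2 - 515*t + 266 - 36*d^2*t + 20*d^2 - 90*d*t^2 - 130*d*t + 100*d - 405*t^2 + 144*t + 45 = 16*d^2 + 136*d + t^2*(-90*d - 450) + t*(-36*d^2 - 266*d - 430) + 280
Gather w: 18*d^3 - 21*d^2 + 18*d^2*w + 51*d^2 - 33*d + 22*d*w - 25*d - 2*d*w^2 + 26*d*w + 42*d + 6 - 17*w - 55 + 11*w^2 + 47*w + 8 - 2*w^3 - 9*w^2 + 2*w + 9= 18*d^3 + 30*d^2 - 16*d - 2*w^3 + w^2*(2 - 2*d) + w*(18*d^2 + 48*d + 32) - 32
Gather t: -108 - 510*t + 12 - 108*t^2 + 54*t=-108*t^2 - 456*t - 96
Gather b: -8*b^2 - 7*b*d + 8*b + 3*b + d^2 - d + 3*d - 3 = -8*b^2 + b*(11 - 7*d) + d^2 + 2*d - 3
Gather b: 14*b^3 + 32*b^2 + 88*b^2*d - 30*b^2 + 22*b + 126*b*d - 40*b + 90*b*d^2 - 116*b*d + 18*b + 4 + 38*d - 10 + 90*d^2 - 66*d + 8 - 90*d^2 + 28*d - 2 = 14*b^3 + b^2*(88*d + 2) + b*(90*d^2 + 10*d)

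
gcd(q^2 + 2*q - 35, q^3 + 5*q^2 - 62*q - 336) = q + 7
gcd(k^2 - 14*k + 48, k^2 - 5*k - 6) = k - 6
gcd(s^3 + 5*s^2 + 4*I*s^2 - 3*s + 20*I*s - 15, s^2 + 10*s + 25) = s + 5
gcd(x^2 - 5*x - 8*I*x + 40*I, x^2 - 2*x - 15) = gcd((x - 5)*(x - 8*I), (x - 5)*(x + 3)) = x - 5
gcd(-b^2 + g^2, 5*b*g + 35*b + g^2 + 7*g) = 1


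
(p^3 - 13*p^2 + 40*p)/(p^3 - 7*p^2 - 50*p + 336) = p*(p - 5)/(p^2 + p - 42)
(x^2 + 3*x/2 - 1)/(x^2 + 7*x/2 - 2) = (x + 2)/(x + 4)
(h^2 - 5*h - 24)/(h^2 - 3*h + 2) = (h^2 - 5*h - 24)/(h^2 - 3*h + 2)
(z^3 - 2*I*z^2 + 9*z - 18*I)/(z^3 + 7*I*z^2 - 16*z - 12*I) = (z^2 - 5*I*z - 6)/(z^2 + 4*I*z - 4)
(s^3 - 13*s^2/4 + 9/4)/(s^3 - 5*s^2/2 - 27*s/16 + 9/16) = 4*(s - 1)/(4*s - 1)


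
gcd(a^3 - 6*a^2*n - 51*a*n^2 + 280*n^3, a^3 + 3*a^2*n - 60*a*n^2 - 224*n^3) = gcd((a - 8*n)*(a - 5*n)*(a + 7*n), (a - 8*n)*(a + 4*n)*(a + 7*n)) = a^2 - a*n - 56*n^2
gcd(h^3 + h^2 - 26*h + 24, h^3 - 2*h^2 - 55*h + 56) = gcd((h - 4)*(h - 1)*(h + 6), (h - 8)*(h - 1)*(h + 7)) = h - 1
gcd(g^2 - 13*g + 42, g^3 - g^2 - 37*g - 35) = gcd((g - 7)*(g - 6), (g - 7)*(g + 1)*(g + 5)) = g - 7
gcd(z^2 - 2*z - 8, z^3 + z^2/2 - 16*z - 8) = z - 4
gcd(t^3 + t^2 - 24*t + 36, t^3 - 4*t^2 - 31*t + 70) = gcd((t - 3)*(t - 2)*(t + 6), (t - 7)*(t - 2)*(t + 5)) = t - 2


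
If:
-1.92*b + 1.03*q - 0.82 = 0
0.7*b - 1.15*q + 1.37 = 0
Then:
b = 0.31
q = 1.38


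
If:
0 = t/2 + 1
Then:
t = -2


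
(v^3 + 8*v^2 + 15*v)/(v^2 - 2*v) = (v^2 + 8*v + 15)/(v - 2)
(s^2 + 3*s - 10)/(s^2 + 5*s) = (s - 2)/s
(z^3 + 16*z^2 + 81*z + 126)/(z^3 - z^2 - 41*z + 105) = (z^2 + 9*z + 18)/(z^2 - 8*z + 15)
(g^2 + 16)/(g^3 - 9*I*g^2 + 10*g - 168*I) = (g - 4*I)/(g^2 - 13*I*g - 42)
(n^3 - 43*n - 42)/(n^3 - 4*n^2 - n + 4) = (n^2 - n - 42)/(n^2 - 5*n + 4)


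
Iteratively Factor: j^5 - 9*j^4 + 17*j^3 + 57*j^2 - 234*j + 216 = (j + 3)*(j^4 - 12*j^3 + 53*j^2 - 102*j + 72) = (j - 4)*(j + 3)*(j^3 - 8*j^2 + 21*j - 18) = (j - 4)*(j - 3)*(j + 3)*(j^2 - 5*j + 6) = (j - 4)*(j - 3)*(j - 2)*(j + 3)*(j - 3)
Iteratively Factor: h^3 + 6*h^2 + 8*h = (h + 4)*(h^2 + 2*h) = (h + 2)*(h + 4)*(h)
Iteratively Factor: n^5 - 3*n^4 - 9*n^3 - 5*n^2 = (n)*(n^4 - 3*n^3 - 9*n^2 - 5*n) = n*(n + 1)*(n^3 - 4*n^2 - 5*n) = n*(n + 1)^2*(n^2 - 5*n) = n*(n - 5)*(n + 1)^2*(n)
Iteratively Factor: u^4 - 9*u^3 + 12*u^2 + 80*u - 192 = (u - 4)*(u^3 - 5*u^2 - 8*u + 48) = (u - 4)^2*(u^2 - u - 12) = (u - 4)^2*(u + 3)*(u - 4)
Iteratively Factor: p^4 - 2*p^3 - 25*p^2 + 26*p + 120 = (p - 5)*(p^3 + 3*p^2 - 10*p - 24) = (p - 5)*(p - 3)*(p^2 + 6*p + 8) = (p - 5)*(p - 3)*(p + 4)*(p + 2)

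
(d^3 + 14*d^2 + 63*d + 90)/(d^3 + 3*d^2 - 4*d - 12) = (d^2 + 11*d + 30)/(d^2 - 4)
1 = 1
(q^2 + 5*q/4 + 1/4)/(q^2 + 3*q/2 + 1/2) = (4*q + 1)/(2*(2*q + 1))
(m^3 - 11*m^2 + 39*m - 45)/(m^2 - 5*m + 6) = (m^2 - 8*m + 15)/(m - 2)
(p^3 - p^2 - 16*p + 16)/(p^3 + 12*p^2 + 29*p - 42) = (p^2 - 16)/(p^2 + 13*p + 42)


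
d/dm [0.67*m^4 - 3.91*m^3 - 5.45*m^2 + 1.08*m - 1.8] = 2.68*m^3 - 11.73*m^2 - 10.9*m + 1.08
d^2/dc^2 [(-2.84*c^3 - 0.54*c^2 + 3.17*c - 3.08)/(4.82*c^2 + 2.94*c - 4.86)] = (1.70530256582424e-13*c^4 - 19.552904*c^3 - 261.758064*c^2 - 218.807064*c - 132.46452)/(111.980168*c^6 + 204.909768*c^5 - 213.741936*c^4 - 387.808344*c^3 + 215.515728*c^2 + 208.324872*c - 114.791256)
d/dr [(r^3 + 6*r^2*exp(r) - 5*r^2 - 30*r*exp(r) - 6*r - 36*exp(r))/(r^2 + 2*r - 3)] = (6*r^4*exp(r) + r^4 - 18*r^3*exp(r) + 4*r^3 - 72*r^2*exp(r) - 13*r^2 + 54*r*exp(r) + 30*r + 270*exp(r) + 18)/(r^4 + 4*r^3 - 2*r^2 - 12*r + 9)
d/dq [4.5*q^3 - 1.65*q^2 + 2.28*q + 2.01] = 13.5*q^2 - 3.3*q + 2.28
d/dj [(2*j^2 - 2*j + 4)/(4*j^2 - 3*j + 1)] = 2*(j^2 - 14*j + 5)/(16*j^4 - 24*j^3 + 17*j^2 - 6*j + 1)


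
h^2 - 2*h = h*(h - 2)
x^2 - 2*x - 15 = (x - 5)*(x + 3)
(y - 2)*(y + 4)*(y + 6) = y^3 + 8*y^2 + 4*y - 48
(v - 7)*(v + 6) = v^2 - v - 42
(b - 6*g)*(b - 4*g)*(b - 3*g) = b^3 - 13*b^2*g + 54*b*g^2 - 72*g^3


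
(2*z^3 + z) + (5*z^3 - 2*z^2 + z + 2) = 7*z^3 - 2*z^2 + 2*z + 2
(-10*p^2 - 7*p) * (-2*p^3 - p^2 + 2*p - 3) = 20*p^5 + 24*p^4 - 13*p^3 + 16*p^2 + 21*p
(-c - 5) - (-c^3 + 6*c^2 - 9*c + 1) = c^3 - 6*c^2 + 8*c - 6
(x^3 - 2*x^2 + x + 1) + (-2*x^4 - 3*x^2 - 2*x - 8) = -2*x^4 + x^3 - 5*x^2 - x - 7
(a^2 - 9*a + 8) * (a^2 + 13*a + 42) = a^4 + 4*a^3 - 67*a^2 - 274*a + 336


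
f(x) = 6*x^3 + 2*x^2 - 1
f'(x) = 18*x^2 + 4*x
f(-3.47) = -227.61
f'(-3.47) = 202.86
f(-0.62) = -1.66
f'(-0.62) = 4.44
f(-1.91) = -35.51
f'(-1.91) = 58.03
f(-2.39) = -71.49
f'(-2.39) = 93.26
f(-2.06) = -44.96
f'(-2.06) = 68.14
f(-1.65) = -22.51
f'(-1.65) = 42.40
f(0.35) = -0.50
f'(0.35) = 3.60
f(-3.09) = -158.93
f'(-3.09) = 159.51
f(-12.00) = -10081.00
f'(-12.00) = 2544.00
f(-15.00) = -19801.00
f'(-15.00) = 3990.00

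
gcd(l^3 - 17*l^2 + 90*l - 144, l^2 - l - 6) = l - 3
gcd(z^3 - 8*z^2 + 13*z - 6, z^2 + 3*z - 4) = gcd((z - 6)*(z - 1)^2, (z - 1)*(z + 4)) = z - 1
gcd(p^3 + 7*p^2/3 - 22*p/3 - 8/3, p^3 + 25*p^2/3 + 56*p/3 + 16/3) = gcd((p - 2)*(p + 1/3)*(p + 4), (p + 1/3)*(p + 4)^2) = p^2 + 13*p/3 + 4/3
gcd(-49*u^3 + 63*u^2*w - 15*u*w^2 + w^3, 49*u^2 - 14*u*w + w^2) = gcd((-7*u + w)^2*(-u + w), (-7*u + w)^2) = 49*u^2 - 14*u*w + w^2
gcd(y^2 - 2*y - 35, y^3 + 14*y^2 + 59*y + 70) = y + 5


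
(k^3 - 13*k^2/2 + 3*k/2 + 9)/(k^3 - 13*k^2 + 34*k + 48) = (k - 3/2)/(k - 8)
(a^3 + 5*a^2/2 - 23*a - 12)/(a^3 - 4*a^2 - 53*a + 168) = (a^3 + 5*a^2/2 - 23*a - 12)/(a^3 - 4*a^2 - 53*a + 168)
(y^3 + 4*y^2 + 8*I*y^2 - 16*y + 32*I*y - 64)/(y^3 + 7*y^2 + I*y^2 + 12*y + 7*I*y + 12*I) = (y^2 + 8*I*y - 16)/(y^2 + y*(3 + I) + 3*I)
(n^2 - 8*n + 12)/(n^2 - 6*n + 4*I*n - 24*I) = (n - 2)/(n + 4*I)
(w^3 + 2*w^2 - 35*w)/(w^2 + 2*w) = (w^2 + 2*w - 35)/(w + 2)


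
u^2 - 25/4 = (u - 5/2)*(u + 5/2)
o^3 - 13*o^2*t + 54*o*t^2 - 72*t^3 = (o - 6*t)*(o - 4*t)*(o - 3*t)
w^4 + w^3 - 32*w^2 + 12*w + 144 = (w - 4)*(w - 3)*(w + 2)*(w + 6)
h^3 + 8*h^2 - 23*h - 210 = (h - 5)*(h + 6)*(h + 7)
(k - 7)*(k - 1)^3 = k^4 - 10*k^3 + 24*k^2 - 22*k + 7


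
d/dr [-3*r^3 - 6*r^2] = 3*r*(-3*r - 4)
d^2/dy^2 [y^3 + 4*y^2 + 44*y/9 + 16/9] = 6*y + 8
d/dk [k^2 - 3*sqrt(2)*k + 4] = 2*k - 3*sqrt(2)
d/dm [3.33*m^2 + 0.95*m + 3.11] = 6.66*m + 0.95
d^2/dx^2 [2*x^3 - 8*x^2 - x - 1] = 12*x - 16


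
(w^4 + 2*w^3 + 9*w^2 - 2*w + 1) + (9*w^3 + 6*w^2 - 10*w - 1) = w^4 + 11*w^3 + 15*w^2 - 12*w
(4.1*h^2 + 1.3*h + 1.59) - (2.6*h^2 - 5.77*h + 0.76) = 1.5*h^2 + 7.07*h + 0.83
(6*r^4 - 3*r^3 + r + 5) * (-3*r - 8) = -18*r^5 - 39*r^4 + 24*r^3 - 3*r^2 - 23*r - 40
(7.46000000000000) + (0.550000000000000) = 8.01000000000000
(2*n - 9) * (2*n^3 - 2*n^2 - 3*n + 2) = 4*n^4 - 22*n^3 + 12*n^2 + 31*n - 18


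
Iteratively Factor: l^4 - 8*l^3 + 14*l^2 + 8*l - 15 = (l - 1)*(l^3 - 7*l^2 + 7*l + 15) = (l - 5)*(l - 1)*(l^2 - 2*l - 3) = (l - 5)*(l - 3)*(l - 1)*(l + 1)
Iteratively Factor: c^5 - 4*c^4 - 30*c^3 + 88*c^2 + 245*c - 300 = (c + 4)*(c^4 - 8*c^3 + 2*c^2 + 80*c - 75) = (c - 5)*(c + 4)*(c^3 - 3*c^2 - 13*c + 15) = (c - 5)^2*(c + 4)*(c^2 + 2*c - 3) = (c - 5)^2*(c + 3)*(c + 4)*(c - 1)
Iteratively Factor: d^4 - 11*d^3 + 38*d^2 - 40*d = (d - 2)*(d^3 - 9*d^2 + 20*d) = (d - 5)*(d - 2)*(d^2 - 4*d) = (d - 5)*(d - 4)*(d - 2)*(d)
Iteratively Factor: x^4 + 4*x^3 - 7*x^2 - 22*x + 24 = (x + 4)*(x^3 - 7*x + 6) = (x - 2)*(x + 4)*(x^2 + 2*x - 3) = (x - 2)*(x - 1)*(x + 4)*(x + 3)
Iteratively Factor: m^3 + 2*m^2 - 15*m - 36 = (m - 4)*(m^2 + 6*m + 9) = (m - 4)*(m + 3)*(m + 3)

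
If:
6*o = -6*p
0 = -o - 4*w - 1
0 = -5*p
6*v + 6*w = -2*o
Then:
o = 0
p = 0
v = 1/4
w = -1/4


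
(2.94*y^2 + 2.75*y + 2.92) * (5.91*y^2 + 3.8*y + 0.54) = 17.3754*y^4 + 27.4245*y^3 + 29.2948*y^2 + 12.581*y + 1.5768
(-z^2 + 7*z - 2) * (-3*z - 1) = 3*z^3 - 20*z^2 - z + 2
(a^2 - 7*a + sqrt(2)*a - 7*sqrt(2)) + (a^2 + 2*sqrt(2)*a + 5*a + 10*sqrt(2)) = 2*a^2 - 2*a + 3*sqrt(2)*a + 3*sqrt(2)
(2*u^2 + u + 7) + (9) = 2*u^2 + u + 16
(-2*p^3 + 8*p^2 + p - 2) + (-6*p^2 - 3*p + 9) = -2*p^3 + 2*p^2 - 2*p + 7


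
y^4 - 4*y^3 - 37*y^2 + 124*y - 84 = (y - 7)*(y - 2)*(y - 1)*(y + 6)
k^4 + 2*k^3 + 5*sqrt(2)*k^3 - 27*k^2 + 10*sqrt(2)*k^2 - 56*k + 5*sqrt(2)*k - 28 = (k + 1)^2*(k - 2*sqrt(2))*(k + 7*sqrt(2))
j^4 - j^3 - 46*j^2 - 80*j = j*(j - 8)*(j + 2)*(j + 5)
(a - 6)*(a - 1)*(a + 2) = a^3 - 5*a^2 - 8*a + 12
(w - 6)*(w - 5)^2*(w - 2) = w^4 - 18*w^3 + 117*w^2 - 320*w + 300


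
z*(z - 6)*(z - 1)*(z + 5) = z^4 - 2*z^3 - 29*z^2 + 30*z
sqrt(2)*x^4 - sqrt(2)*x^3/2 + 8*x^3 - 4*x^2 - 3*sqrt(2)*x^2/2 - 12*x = x*(x - 3/2)*(x + 4*sqrt(2))*(sqrt(2)*x + sqrt(2))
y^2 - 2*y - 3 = (y - 3)*(y + 1)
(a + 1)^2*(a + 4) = a^3 + 6*a^2 + 9*a + 4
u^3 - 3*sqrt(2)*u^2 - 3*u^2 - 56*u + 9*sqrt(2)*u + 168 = (u - 3)*(u - 7*sqrt(2))*(u + 4*sqrt(2))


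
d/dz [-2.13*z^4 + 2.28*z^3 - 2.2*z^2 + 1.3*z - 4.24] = -8.52*z^3 + 6.84*z^2 - 4.4*z + 1.3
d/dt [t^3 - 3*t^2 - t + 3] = 3*t^2 - 6*t - 1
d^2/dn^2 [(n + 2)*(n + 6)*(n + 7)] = 6*n + 30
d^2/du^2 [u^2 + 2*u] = 2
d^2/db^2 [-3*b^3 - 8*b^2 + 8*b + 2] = -18*b - 16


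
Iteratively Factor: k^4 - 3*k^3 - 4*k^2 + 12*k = (k + 2)*(k^3 - 5*k^2 + 6*k) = k*(k + 2)*(k^2 - 5*k + 6) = k*(k - 3)*(k + 2)*(k - 2)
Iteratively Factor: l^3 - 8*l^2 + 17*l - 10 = (l - 1)*(l^2 - 7*l + 10) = (l - 2)*(l - 1)*(l - 5)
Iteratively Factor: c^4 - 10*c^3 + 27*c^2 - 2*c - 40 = (c + 1)*(c^3 - 11*c^2 + 38*c - 40) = (c - 4)*(c + 1)*(c^2 - 7*c + 10) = (c - 5)*(c - 4)*(c + 1)*(c - 2)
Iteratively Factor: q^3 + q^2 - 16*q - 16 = (q - 4)*(q^2 + 5*q + 4) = (q - 4)*(q + 1)*(q + 4)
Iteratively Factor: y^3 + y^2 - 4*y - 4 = (y + 1)*(y^2 - 4) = (y - 2)*(y + 1)*(y + 2)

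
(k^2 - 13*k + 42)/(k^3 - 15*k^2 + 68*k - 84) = 1/(k - 2)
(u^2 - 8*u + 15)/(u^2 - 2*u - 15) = (u - 3)/(u + 3)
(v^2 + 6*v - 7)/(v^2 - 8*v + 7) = (v + 7)/(v - 7)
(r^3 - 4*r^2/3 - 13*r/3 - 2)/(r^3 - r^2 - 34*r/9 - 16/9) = 3*(r - 3)/(3*r - 8)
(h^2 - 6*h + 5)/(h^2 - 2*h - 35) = (-h^2 + 6*h - 5)/(-h^2 + 2*h + 35)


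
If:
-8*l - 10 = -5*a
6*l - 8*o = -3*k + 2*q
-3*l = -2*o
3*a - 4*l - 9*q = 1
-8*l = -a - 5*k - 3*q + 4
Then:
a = 398/281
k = -107/281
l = -205/562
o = -615/1124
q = 147/281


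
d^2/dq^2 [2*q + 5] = 0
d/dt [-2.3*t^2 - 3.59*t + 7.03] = -4.6*t - 3.59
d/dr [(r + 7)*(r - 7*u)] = 2*r - 7*u + 7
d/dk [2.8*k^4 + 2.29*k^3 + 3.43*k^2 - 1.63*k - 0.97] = 11.2*k^3 + 6.87*k^2 + 6.86*k - 1.63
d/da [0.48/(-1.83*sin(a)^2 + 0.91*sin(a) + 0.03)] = (1.7568*sin(a) - 0.4368)*cos(a)/(-1.83*sin(a)^2 + 0.91*sin(a) + 0.03)^2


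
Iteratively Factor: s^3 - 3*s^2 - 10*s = (s - 5)*(s^2 + 2*s) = (s - 5)*(s + 2)*(s)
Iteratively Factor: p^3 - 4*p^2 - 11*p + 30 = (p + 3)*(p^2 - 7*p + 10) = (p - 5)*(p + 3)*(p - 2)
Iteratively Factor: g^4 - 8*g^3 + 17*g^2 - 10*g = (g - 2)*(g^3 - 6*g^2 + 5*g) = (g - 2)*(g - 1)*(g^2 - 5*g) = (g - 5)*(g - 2)*(g - 1)*(g)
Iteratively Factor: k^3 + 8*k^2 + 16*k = (k + 4)*(k^2 + 4*k) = k*(k + 4)*(k + 4)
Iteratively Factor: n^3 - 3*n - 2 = (n + 1)*(n^2 - n - 2) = (n - 2)*(n + 1)*(n + 1)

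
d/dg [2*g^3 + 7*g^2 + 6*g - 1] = 6*g^2 + 14*g + 6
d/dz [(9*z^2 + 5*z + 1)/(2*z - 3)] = (18*z^2 - 54*z - 17)/(4*z^2 - 12*z + 9)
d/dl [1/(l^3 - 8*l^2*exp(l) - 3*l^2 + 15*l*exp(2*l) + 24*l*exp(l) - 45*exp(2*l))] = (8*l^2*exp(l) - 3*l^2 - 30*l*exp(2*l) - 8*l*exp(l) + 6*l + 75*exp(2*l) - 24*exp(l))/(l^3 - 8*l^2*exp(l) - 3*l^2 + 15*l*exp(2*l) + 24*l*exp(l) - 45*exp(2*l))^2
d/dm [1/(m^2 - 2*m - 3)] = 2*(1 - m)/(-m^2 + 2*m + 3)^2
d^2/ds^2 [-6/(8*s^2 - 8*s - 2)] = 24*(-4*s^2 + 4*s + 4*(2*s - 1)^2 + 1)/(-4*s^2 + 4*s + 1)^3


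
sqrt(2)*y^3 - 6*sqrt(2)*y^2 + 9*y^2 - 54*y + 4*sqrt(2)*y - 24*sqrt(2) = (y - 6)*(y + 4*sqrt(2))*(sqrt(2)*y + 1)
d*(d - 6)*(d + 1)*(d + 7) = d^4 + 2*d^3 - 41*d^2 - 42*d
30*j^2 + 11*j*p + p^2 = (5*j + p)*(6*j + p)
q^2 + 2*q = q*(q + 2)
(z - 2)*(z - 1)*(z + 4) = z^3 + z^2 - 10*z + 8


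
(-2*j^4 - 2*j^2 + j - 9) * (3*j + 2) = -6*j^5 - 4*j^4 - 6*j^3 - j^2 - 25*j - 18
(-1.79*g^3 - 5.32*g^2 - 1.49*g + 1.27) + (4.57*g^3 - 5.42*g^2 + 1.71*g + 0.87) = 2.78*g^3 - 10.74*g^2 + 0.22*g + 2.14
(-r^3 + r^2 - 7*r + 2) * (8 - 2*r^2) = 2*r^5 - 2*r^4 + 6*r^3 + 4*r^2 - 56*r + 16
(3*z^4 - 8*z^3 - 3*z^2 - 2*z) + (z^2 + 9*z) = 3*z^4 - 8*z^3 - 2*z^2 + 7*z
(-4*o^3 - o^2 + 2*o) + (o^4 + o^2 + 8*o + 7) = o^4 - 4*o^3 + 10*o + 7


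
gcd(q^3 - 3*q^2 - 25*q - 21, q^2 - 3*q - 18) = q + 3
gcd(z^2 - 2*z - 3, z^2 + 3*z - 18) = z - 3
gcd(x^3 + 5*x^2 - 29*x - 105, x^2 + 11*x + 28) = x + 7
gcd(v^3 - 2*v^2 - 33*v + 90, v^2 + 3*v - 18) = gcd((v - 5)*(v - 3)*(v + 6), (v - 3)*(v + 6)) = v^2 + 3*v - 18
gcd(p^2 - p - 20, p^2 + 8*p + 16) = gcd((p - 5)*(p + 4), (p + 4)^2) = p + 4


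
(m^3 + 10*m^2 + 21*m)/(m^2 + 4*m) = (m^2 + 10*m + 21)/(m + 4)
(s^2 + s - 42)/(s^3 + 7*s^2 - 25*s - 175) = (s - 6)/(s^2 - 25)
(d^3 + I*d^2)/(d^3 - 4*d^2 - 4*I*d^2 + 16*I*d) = d*(d + I)/(d^2 - 4*d - 4*I*d + 16*I)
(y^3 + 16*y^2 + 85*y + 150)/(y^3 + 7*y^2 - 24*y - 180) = (y^2 + 10*y + 25)/(y^2 + y - 30)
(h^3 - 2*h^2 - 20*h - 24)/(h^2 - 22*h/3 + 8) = 3*(h^2 + 4*h + 4)/(3*h - 4)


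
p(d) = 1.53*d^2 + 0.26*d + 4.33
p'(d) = 3.06*d + 0.26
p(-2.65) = 14.39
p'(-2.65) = -7.85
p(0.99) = 6.09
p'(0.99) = 3.29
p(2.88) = 17.77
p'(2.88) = 9.07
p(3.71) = 26.35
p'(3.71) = 11.61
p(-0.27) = 4.37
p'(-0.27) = -0.57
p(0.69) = 5.24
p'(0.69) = 2.37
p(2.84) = 17.41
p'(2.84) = 8.95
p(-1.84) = 9.03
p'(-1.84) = -5.37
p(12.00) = 227.77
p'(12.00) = 36.98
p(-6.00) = 57.85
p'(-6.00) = -18.10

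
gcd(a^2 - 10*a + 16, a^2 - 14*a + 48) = a - 8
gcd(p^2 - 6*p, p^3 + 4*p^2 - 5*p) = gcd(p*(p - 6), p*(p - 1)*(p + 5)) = p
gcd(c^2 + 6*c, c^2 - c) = c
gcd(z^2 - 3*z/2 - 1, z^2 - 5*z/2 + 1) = z - 2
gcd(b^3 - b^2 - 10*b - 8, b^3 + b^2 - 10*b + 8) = 1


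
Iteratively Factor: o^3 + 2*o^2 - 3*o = (o - 1)*(o^2 + 3*o) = o*(o - 1)*(o + 3)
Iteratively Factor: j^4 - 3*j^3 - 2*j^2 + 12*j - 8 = (j - 1)*(j^3 - 2*j^2 - 4*j + 8) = (j - 2)*(j - 1)*(j^2 - 4) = (j - 2)^2*(j - 1)*(j + 2)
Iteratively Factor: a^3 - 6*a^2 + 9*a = (a)*(a^2 - 6*a + 9) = a*(a - 3)*(a - 3)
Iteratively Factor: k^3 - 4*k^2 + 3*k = (k - 1)*(k^2 - 3*k) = k*(k - 1)*(k - 3)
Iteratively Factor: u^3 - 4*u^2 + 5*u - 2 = (u - 2)*(u^2 - 2*u + 1) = (u - 2)*(u - 1)*(u - 1)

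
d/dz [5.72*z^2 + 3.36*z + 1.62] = 11.44*z + 3.36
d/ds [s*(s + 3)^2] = 3*(s + 1)*(s + 3)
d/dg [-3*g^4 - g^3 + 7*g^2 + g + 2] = -12*g^3 - 3*g^2 + 14*g + 1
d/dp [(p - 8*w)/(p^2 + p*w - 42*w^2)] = (p^2 + p*w - 42*w^2 - (p - 8*w)*(2*p + w))/(p^2 + p*w - 42*w^2)^2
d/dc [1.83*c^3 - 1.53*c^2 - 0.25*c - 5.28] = 5.49*c^2 - 3.06*c - 0.25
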